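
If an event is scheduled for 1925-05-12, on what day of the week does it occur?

Tuesday

January 1, 1925 is a Thursday.
Jan 1, 1925 → Feb 1, 1925: 31 days (January has 31).
Feb 1, 1925 → Mar 1, 1925: 28 days (February has 28).
Mar 1, 1925 → Apr 1, 1925: 31 days (March has 31).
Apr 1, 1925 → May 1, 1925: 30 days (April has 30).
May 1, 1925 → May 12, 1925: 11 days.
Total: 131 days.
131 mod 7 = 5, so Thursday + 5 = Tuesday.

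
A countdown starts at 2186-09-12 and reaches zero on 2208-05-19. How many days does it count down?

Sep 12, 2186 → Sep 12, 2187: 365 days.
Sep 12, 2187 → Sep 12, 2188: 366 days (Feb 29, 2188 is in that span).
Sep 12, 2188 → Sep 12, 2189: 365 days.
Sep 12, 2189 → Sep 12, 2190: 365 days.
Sep 12, 2190 → Sep 12, 2191: 365 days.
Sep 12, 2191 → Sep 12, 2192: 366 days (Feb 29, 2192 is in that span).
Sep 12, 2192 → Sep 12, 2193: 365 days.
Sep 12, 2193 → Sep 12, 2194: 365 days.
Sep 12, 2194 → Sep 12, 2195: 365 days.
Sep 12, 2195 → Sep 12, 2196: 366 days (Feb 29, 2196 is in that span).
Sep 12, 2196 → Sep 12, 2197: 365 days.
Sep 12, 2197 → Sep 12, 2198: 365 days.
Sep 12, 2198 → Sep 12, 2199: 365 days.
Sep 12, 2199 → Sep 12, 2200: 365 days.
Sep 12, 2200 → Sep 12, 2201: 365 days.
Sep 12, 2201 → Sep 12, 2202: 365 days.
Sep 12, 2202 → Sep 12, 2203: 365 days.
Sep 12, 2203 → Sep 12, 2204: 366 days (Feb 29, 2204 is in that span).
Sep 12, 2204 → Sep 12, 2205: 365 days.
Sep 12, 2205 → Sep 12, 2206: 365 days.
Sep 12, 2206 → Sep 12, 2207: 365 days.
Sep 12, 2207 → Oct 12, 2207: 30 days (September has 30).
Oct 12, 2207 → Nov 12, 2207: 31 days (October has 31).
Nov 12, 2207 → Dec 12, 2207: 30 days (November has 30).
Dec 12, 2207 → Jan 12, 2208: 31 days (December has 31).
Jan 12, 2208 → Feb 12, 2208: 31 days (January has 31).
Feb 12, 2208 → Mar 12, 2208: 29 days (February has 29).
Mar 12, 2208 → Apr 12, 2208: 31 days (March has 31).
Apr 12, 2208 → May 12, 2208: 30 days (April has 30).
May 12, 2208 → May 19, 2208: 7 days.
Total: 7919 days.

7919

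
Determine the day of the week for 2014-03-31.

Monday

Doomsday rule: the anchor day for the 2000s is Tuesday. For year 14: 14÷12 = 1 r 2, and 2÷4 = 0, so 1+2+0 = 3.
Tuesday + 3 ≡ Friday — that's 2014's doomsday.
In March the doomsday date is Mar 14.
Mar 31 is 17 days after Mar 14; 17 mod 7 = 3, so Friday + 3 = Monday.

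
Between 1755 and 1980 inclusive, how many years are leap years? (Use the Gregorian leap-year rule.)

55

Multiples of 4 in [1755,1980]: 57.
Of those, multiples of 100: 2 (not leap unless ÷400).
Multiples of 400: 0.
Leap years = 57 − 2 + 0 = 55.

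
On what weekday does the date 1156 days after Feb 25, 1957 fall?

Feb 25, 1957 is a Monday.
1156 mod 7 = 1, so 1156 days after a Monday is Monday + 1 = Tuesday.

Tuesday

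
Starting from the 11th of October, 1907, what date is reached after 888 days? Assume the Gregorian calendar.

March 17, 1910

+366 (one year; includes Feb 29, 1908) → Oct 11, 1908 (522 left).
+365 (one year) → Oct 11, 1909 (157 left).
Oct has 31 days: +21 → Nov 1, 1909 (136 left).
Nov has 30 days: +30 → Dec 1, 1909 (106 left).
Dec has 31 days: +31 → Jan 1, 1910 (75 left).
Jan has 31 days: +31 → Feb 1, 1910 (44 left).
Feb has 28 days: +28 → Mar 1, 1910 (16 left).
+16 → Mar 17, 1910.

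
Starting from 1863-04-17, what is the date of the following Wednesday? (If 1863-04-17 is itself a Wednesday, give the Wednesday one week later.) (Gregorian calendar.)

Apr 17, 1863 is a Friday.
From Friday to the next Wednesday is 5 days.
Apr 17, 1863 + 5 = Apr 22, 1863.

April 22, 1863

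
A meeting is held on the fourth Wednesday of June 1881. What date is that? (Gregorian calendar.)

June 22, 1881

June 1, 1881 is a Wednesday.
The first Wednesday is therefore June 1 (same day).
The fourth Wednesday is 1 + 3×7 = June 22.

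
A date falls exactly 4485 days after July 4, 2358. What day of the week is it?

Wednesday

Jul 4, 2358 is a Friday.
4485 mod 7 = 5, so 4485 days after a Friday is Friday + 5 = Wednesday.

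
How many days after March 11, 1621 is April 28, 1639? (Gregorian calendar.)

Mar 11, 1621 → Mar 11, 1622: 365 days.
Mar 11, 1622 → Mar 11, 1623: 365 days.
Mar 11, 1623 → Mar 11, 1624: 366 days (Feb 29, 1624 is in that span).
Mar 11, 1624 → Mar 11, 1625: 365 days.
Mar 11, 1625 → Mar 11, 1626: 365 days.
Mar 11, 1626 → Mar 11, 1627: 365 days.
Mar 11, 1627 → Mar 11, 1628: 366 days (Feb 29, 1628 is in that span).
Mar 11, 1628 → Mar 11, 1629: 365 days.
Mar 11, 1629 → Mar 11, 1630: 365 days.
Mar 11, 1630 → Mar 11, 1631: 365 days.
Mar 11, 1631 → Mar 11, 1632: 366 days (Feb 29, 1632 is in that span).
Mar 11, 1632 → Mar 11, 1633: 365 days.
Mar 11, 1633 → Mar 11, 1634: 365 days.
Mar 11, 1634 → Mar 11, 1635: 365 days.
Mar 11, 1635 → Mar 11, 1636: 366 days (Feb 29, 1636 is in that span).
Mar 11, 1636 → Mar 11, 1637: 365 days.
Mar 11, 1637 → Mar 11, 1638: 365 days.
Mar 11, 1638 → Mar 11, 1639: 365 days.
Mar 11, 1639 → Apr 11, 1639: 31 days (March has 31).
Apr 11, 1639 → Apr 28, 1639: 17 days.
Total: 6622 days.

6622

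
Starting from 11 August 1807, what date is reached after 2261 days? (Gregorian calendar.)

October 19, 1813

+366 (one year; includes Feb 29, 1808) → Aug 11, 1808 (1895 left).
+365 (one year) → Aug 11, 1809 (1530 left).
+365 (one year) → Aug 11, 1810 (1165 left).
+365 (one year) → Aug 11, 1811 (800 left).
+366 (one year; includes Feb 29, 1812) → Aug 11, 1812 (434 left).
+365 (one year) → Aug 11, 1813 (69 left).
Aug has 31 days: +21 → Sep 1, 1813 (48 left).
Sep has 30 days: +30 → Oct 1, 1813 (18 left).
+18 → Oct 19, 1813.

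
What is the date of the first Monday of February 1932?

February 1, 1932

February 1, 1932 is a Monday.
The first Monday is therefore February 1 (same day).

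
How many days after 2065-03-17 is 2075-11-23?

3903

Mar 17, 2065 → Mar 17, 2066: 365 days.
Mar 17, 2066 → Mar 17, 2067: 365 days.
Mar 17, 2067 → Mar 17, 2068: 366 days (Feb 29, 2068 is in that span).
Mar 17, 2068 → Mar 17, 2069: 365 days.
Mar 17, 2069 → Mar 17, 2070: 365 days.
Mar 17, 2070 → Mar 17, 2071: 365 days.
Mar 17, 2071 → Mar 17, 2072: 366 days (Feb 29, 2072 is in that span).
Mar 17, 2072 → Mar 17, 2073: 365 days.
Mar 17, 2073 → Mar 17, 2074: 365 days.
Mar 17, 2074 → Mar 17, 2075: 365 days.
Mar 17, 2075 → Apr 17, 2075: 31 days (March has 31).
Apr 17, 2075 → May 17, 2075: 30 days (April has 30).
May 17, 2075 → Jun 17, 2075: 31 days (May has 31).
Jun 17, 2075 → Jul 17, 2075: 30 days (June has 30).
Jul 17, 2075 → Aug 17, 2075: 31 days (July has 31).
Aug 17, 2075 → Sep 17, 2075: 31 days (August has 31).
Sep 17, 2075 → Oct 17, 2075: 30 days (September has 30).
Oct 17, 2075 → Nov 17, 2075: 31 days (October has 31).
Nov 17, 2075 → Nov 23, 2075: 6 days.
Total: 3903 days.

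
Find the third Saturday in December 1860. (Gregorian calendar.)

December 15, 1860

December 1, 1860 is a Saturday.
The first Saturday is therefore December 1 (same day).
The third Saturday is 1 + 2×7 = December 15.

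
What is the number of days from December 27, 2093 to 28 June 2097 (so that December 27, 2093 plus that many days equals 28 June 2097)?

1279

Dec 27, 2093 → Dec 27, 2094: 365 days.
Dec 27, 2094 → Dec 27, 2095: 365 days.
Dec 27, 2095 → Dec 27, 2096: 366 days (Feb 29, 2096 is in that span).
Dec 27, 2096 → Jan 27, 2097: 31 days (December has 31).
Jan 27, 2097 → Feb 27, 2097: 31 days (January has 31).
Feb 27, 2097 → Mar 27, 2097: 28 days (February has 28).
Mar 27, 2097 → Apr 27, 2097: 31 days (March has 31).
Apr 27, 2097 → May 27, 2097: 30 days (April has 30).
May 27, 2097 → Jun 27, 2097: 31 days (May has 31).
Jun 27, 2097 → Jun 28, 2097: 1 days.
Total: 1279 days.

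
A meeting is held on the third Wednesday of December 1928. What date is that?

December 19, 1928

December 1, 1928 is a Saturday.
The first Wednesday is therefore December 5 (4 days later).
The third Wednesday is 5 + 2×7 = December 19.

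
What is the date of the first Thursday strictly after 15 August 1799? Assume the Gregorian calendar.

Aug 15, 1799 is a Thursday.
From Thursday to the next Thursday is 7 days.
Aug 15, 1799 + 7 = Aug 22, 1799.

August 22, 1799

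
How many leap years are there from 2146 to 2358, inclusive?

51

Multiples of 4 in [2146,2358]: 53.
Of those, multiples of 100: 2 (not leap unless ÷400).
Multiples of 400: 0.
Leap years = 53 − 2 + 0 = 51.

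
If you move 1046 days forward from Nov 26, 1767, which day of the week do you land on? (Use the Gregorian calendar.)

Sunday

Nov 26, 1767 is a Thursday.
1046 mod 7 = 3, so 1046 days after a Thursday is Thursday + 3 = Sunday.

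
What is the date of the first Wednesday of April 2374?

April 1, 2374 is a Monday.
The first Wednesday is therefore April 3 (2 days later).

April 3, 2374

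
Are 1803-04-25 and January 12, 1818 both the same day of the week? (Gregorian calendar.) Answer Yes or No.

Yes

From Apr 25, 1803 to Jan 12, 1818 is 5376 days.
5376 mod 7 = 0, so they are the same weekday.
(Apr 25, 1803 is a Monday; Jan 12, 1818 is a Monday.)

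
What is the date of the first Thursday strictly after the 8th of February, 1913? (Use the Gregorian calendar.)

February 13, 1913

Feb 8, 1913 is a Saturday.
From Saturday to the next Thursday is 5 days.
Feb 8, 1913 + 5 = Feb 13, 1913.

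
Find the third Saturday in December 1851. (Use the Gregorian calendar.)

December 1, 1851 is a Monday.
The first Saturday is therefore December 6 (5 days later).
The third Saturday is 6 + 2×7 = December 20.

December 20, 1851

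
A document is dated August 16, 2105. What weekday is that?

Doomsday rule: the anchor day for the 2100s is Sunday. For year 05: 5÷12 = 0 r 5, and 5÷4 = 1, so 0+5+1 = 6.
Sunday + 6 ≡ Saturday — that's 2105's doomsday.
In August the doomsday date is Aug 8.
Aug 16 is 8 days after Aug 8; 8 mod 7 = 1, so Saturday + 1 = Sunday.

Sunday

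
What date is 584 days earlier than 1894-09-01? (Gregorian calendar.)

−365 (one year) → Sep 1, 1893 (219 left).
−1 → Aug 31, 1893 (end of Aug, 31 days; 218 left).
−31 → Jul 31, 1893 (end of Jul, 31 days; 187 left).
−31 → Jun 30, 1893 (end of Jun, 30 days; 156 left).
−30 → May 31, 1893 (end of May, 31 days; 126 left).
−31 → Apr 30, 1893 (end of Apr, 30 days; 95 left).
−30 → Mar 31, 1893 (end of Mar, 31 days; 65 left).
−31 → Feb 28, 1893 (end of Feb, 28 days; 34 left).
−28 → Jan 31, 1893 (end of Jan, 31 days; 6 left).
−6 → Jan 25, 1893.

January 25, 1893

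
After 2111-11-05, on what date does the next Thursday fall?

November 12, 2111

Nov 5, 2111 is a Thursday.
From Thursday to the next Thursday is 7 days.
Nov 5, 2111 + 7 = Nov 12, 2111.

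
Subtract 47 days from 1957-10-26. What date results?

September 9, 1957

−26 → Sep 30, 1957 (end of Sep, 30 days; 21 left).
−21 → Sep 9, 1957.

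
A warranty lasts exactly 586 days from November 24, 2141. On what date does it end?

July 3, 2143

+365 (one year) → Nov 24, 2142 (221 left).
Nov has 30 days: +7 → Dec 1, 2142 (214 left).
Dec has 31 days: +31 → Jan 1, 2143 (183 left).
Jan has 31 days: +31 → Feb 1, 2143 (152 left).
Feb has 28 days: +28 → Mar 1, 2143 (124 left).
Mar has 31 days: +31 → Apr 1, 2143 (93 left).
Apr has 30 days: +30 → May 1, 2143 (63 left).
May has 31 days: +31 → Jun 1, 2143 (32 left).
Jun has 30 days: +30 → Jul 1, 2143 (2 left).
+2 → Jul 3, 2143.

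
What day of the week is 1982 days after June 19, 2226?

First find the weekday of Jun 19, 2226. Doomsday rule: the anchor day for the 2200s is Friday. For year 26: 26÷12 = 2 r 2, and 2÷4 = 0, so 2+2+0 = 4.
Friday + 4 ≡ Tuesday — that's 2226's doomsday.
In June the doomsday date is Jun 6.
Jun 19 is 13 days after Jun 6; 13 mod 7 = 6, so Tuesday + 6 = Monday.
1982 mod 7 = 1, so 1982 days after a Monday is Monday + 1 = Tuesday.

Tuesday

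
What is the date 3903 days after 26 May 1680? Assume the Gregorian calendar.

+365 (one year) → May 26, 1681 (3538 left).
+365 (one year) → May 26, 1682 (3173 left).
+365 (one year) → May 26, 1683 (2808 left).
+366 (one year; includes Feb 29, 1684) → May 26, 1684 (2442 left).
+365 (one year) → May 26, 1685 (2077 left).
+365 (one year) → May 26, 1686 (1712 left).
+365 (one year) → May 26, 1687 (1347 left).
+366 (one year; includes Feb 29, 1688) → May 26, 1688 (981 left).
+365 (one year) → May 26, 1689 (616 left).
+365 (one year) → May 26, 1690 (251 left).
May has 31 days: +6 → Jun 1, 1690 (245 left).
Jun has 30 days: +30 → Jul 1, 1690 (215 left).
Jul has 31 days: +31 → Aug 1, 1690 (184 left).
Aug has 31 days: +31 → Sep 1, 1690 (153 left).
Sep has 30 days: +30 → Oct 1, 1690 (123 left).
Oct has 31 days: +31 → Nov 1, 1690 (92 left).
Nov has 30 days: +30 → Dec 1, 1690 (62 left).
Dec has 31 days: +31 → Jan 1, 1691 (31 left).
Jan has 31 days: +31 → Feb 1, 1691 (0 left).

February 1, 1691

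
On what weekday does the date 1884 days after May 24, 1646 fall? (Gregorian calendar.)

Friday

May 24, 1646 is a Thursday.
1884 mod 7 = 1, so 1884 days after a Thursday is Thursday + 1 = Friday.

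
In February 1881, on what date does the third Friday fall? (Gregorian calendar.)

February 1, 1881 is a Tuesday.
The first Friday is therefore February 4 (3 days later).
The third Friday is 4 + 2×7 = February 18.

February 18, 1881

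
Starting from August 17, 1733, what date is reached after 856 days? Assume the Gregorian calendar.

+365 (one year) → Aug 17, 1734 (491 left).
+365 (one year) → Aug 17, 1735 (126 left).
Aug has 31 days: +15 → Sep 1, 1735 (111 left).
Sep has 30 days: +30 → Oct 1, 1735 (81 left).
Oct has 31 days: +31 → Nov 1, 1735 (50 left).
Nov has 30 days: +30 → Dec 1, 1735 (20 left).
+20 → Dec 21, 1735.

December 21, 1735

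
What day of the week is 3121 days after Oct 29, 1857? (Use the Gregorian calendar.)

Wednesday

Oct 29, 1857 is a Thursday.
3121 mod 7 = 6, so 3121 days after a Thursday is Thursday + 6 = Wednesday.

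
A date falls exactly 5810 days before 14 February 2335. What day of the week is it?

First find the weekday of Feb 14, 2335. Doomsday rule: the anchor day for the 2300s is Wednesday. For year 35: 35÷12 = 2 r 11, and 11÷4 = 2, so 2+11+2 = 15.
Wednesday + 15 ≡ Thursday — that's 2335's doomsday.
In February the doomsday date is Feb 28 (2335 is not a leap year).
Feb 14 is 14 days before Feb 28; 14 mod 7 = 0, so Thursday − 0 = Thursday.
5810 mod 7 = 0, so 5810 days before a Thursday is Thursday − 0 = Thursday.

Thursday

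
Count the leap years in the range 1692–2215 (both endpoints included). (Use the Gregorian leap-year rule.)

126

Multiples of 4 in [1692,2215]: 131.
Of those, multiples of 100: 6 (not leap unless ÷400).
Multiples of 400: 1.
Leap years = 131 − 6 + 1 = 126.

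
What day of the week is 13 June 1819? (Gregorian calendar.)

Sunday

Doomsday rule: the anchor day for the 1800s is Friday. For year 19: 19÷12 = 1 r 7, and 7÷4 = 1, so 1+7+1 = 9.
Friday + 9 ≡ Sunday — that's 1819's doomsday.
In June the doomsday date is Jun 6.
Jun 13 is 7 days after Jun 6; 7 mod 7 = 0, so Sunday + 0 = Sunday.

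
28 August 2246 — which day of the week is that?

Friday

Doomsday rule: the anchor day for the 2200s is Friday. For year 46: 46÷12 = 3 r 10, and 10÷4 = 2, so 3+10+2 = 15.
Friday + 15 ≡ Saturday — that's 2246's doomsday.
In August the doomsday date is Aug 8.
Aug 28 is 20 days after Aug 8; 20 mod 7 = 6, so Saturday + 6 = Friday.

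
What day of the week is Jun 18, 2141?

Doomsday rule: the anchor day for the 2100s is Sunday. For year 41: 41÷12 = 3 r 5, and 5÷4 = 1, so 3+5+1 = 9.
Sunday + 9 ≡ Tuesday — that's 2141's doomsday.
In June the doomsday date is Jun 6.
Jun 18 is 12 days after Jun 6; 12 mod 7 = 5, so Tuesday + 5 = Sunday.

Sunday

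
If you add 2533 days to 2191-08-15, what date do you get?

+366 (one year; includes Feb 29, 2192) → Aug 15, 2192 (2167 left).
+365 (one year) → Aug 15, 2193 (1802 left).
+365 (one year) → Aug 15, 2194 (1437 left).
+365 (one year) → Aug 15, 2195 (1072 left).
+366 (one year; includes Feb 29, 2196) → Aug 15, 2196 (706 left).
+365 (one year) → Aug 15, 2197 (341 left).
Aug has 31 days: +17 → Sep 1, 2197 (324 left).
Sep has 30 days: +30 → Oct 1, 2197 (294 left).
Oct has 31 days: +31 → Nov 1, 2197 (263 left).
Nov has 30 days: +30 → Dec 1, 2197 (233 left).
Dec has 31 days: +31 → Jan 1, 2198 (202 left).
Jan has 31 days: +31 → Feb 1, 2198 (171 left).
Feb has 28 days: +28 → Mar 1, 2198 (143 left).
Mar has 31 days: +31 → Apr 1, 2198 (112 left).
Apr has 30 days: +30 → May 1, 2198 (82 left).
May has 31 days: +31 → Jun 1, 2198 (51 left).
Jun has 30 days: +30 → Jul 1, 2198 (21 left).
+21 → Jul 22, 2198.

July 22, 2198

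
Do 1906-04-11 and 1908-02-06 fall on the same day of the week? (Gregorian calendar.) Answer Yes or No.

No

From Apr 11, 1906 to Feb 6, 1908 is 666 days.
666 mod 7 = 1, so they are different weekdays.
(Apr 11, 1906 is a Wednesday; Feb 6, 1908 is a Thursday.)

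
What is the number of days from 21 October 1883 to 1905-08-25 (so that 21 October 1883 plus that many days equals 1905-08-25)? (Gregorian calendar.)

Oct 21, 1883 → Oct 21, 1884: 366 days (Feb 29, 1884 is in that span).
Oct 21, 1884 → Oct 21, 1885: 365 days.
Oct 21, 1885 → Oct 21, 1886: 365 days.
Oct 21, 1886 → Oct 21, 1887: 365 days.
Oct 21, 1887 → Oct 21, 1888: 366 days (Feb 29, 1888 is in that span).
Oct 21, 1888 → Oct 21, 1889: 365 days.
Oct 21, 1889 → Oct 21, 1890: 365 days.
Oct 21, 1890 → Oct 21, 1891: 365 days.
Oct 21, 1891 → Oct 21, 1892: 366 days (Feb 29, 1892 is in that span).
Oct 21, 1892 → Oct 21, 1893: 365 days.
Oct 21, 1893 → Oct 21, 1894: 365 days.
Oct 21, 1894 → Oct 21, 1895: 365 days.
Oct 21, 1895 → Oct 21, 1896: 366 days (Feb 29, 1896 is in that span).
Oct 21, 1896 → Oct 21, 1897: 365 days.
Oct 21, 1897 → Oct 21, 1898: 365 days.
Oct 21, 1898 → Oct 21, 1899: 365 days.
Oct 21, 1899 → Oct 21, 1900: 365 days.
Oct 21, 1900 → Oct 21, 1901: 365 days.
Oct 21, 1901 → Oct 21, 1902: 365 days.
Oct 21, 1902 → Oct 21, 1903: 365 days.
Oct 21, 1903 → Oct 21, 1904: 366 days (Feb 29, 1904 is in that span).
Oct 21, 1904 → Nov 21, 1904: 31 days (October has 31).
Nov 21, 1904 → Dec 21, 1904: 30 days (November has 30).
Dec 21, 1904 → Jan 21, 1905: 31 days (December has 31).
Jan 21, 1905 → Feb 21, 1905: 31 days (January has 31).
Feb 21, 1905 → Mar 21, 1905: 28 days (February has 28).
Mar 21, 1905 → Apr 21, 1905: 31 days (March has 31).
Apr 21, 1905 → May 21, 1905: 30 days (April has 30).
May 21, 1905 → Jun 21, 1905: 31 days (May has 31).
Jun 21, 1905 → Jul 21, 1905: 30 days (June has 30).
Jul 21, 1905 → Aug 21, 1905: 31 days (July has 31).
Aug 21, 1905 → Aug 25, 1905: 4 days.
Total: 7978 days.

7978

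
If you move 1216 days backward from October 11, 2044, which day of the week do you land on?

First find the weekday of Oct 11, 2044. Doomsday rule: the anchor day for the 2000s is Tuesday. For year 44: 44÷12 = 3 r 8, and 8÷4 = 2, so 3+8+2 = 13.
Tuesday + 13 ≡ Monday — that's 2044's doomsday.
In October the doomsday date is Oct 10.
Oct 11 is 1 day after Oct 10; 1 mod 7 = 1, so Monday + 1 = Tuesday.
1216 mod 7 = 5, so 1216 days before a Tuesday is Tuesday − 5 = Thursday.

Thursday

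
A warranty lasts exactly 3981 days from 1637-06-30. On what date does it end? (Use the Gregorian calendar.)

May 24, 1648

+365 (one year) → Jun 30, 1638 (3616 left).
+365 (one year) → Jun 30, 1639 (3251 left).
+366 (one year; includes Feb 29, 1640) → Jun 30, 1640 (2885 left).
+365 (one year) → Jun 30, 1641 (2520 left).
+365 (one year) → Jun 30, 1642 (2155 left).
+365 (one year) → Jun 30, 1643 (1790 left).
+366 (one year; includes Feb 29, 1644) → Jun 30, 1644 (1424 left).
+365 (one year) → Jun 30, 1645 (1059 left).
+365 (one year) → Jun 30, 1646 (694 left).
+365 (one year) → Jun 30, 1647 (329 left).
Jun has 30 days: +1 → Jul 1, 1647 (328 left).
Jul has 31 days: +31 → Aug 1, 1647 (297 left).
Aug has 31 days: +31 → Sep 1, 1647 (266 left).
Sep has 30 days: +30 → Oct 1, 1647 (236 left).
Oct has 31 days: +31 → Nov 1, 1647 (205 left).
Nov has 30 days: +30 → Dec 1, 1647 (175 left).
Dec has 31 days: +31 → Jan 1, 1648 (144 left).
Jan has 31 days: +31 → Feb 1, 1648 (113 left).
Feb has 29 days: +29 → Mar 1, 1648 (84 left).
Mar has 31 days: +31 → Apr 1, 1648 (53 left).
Apr has 30 days: +30 → May 1, 1648 (23 left).
+23 → May 24, 1648.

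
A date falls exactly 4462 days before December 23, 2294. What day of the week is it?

Thursday

Dec 23, 2294 is a Sunday.
4462 mod 7 = 3, so 4462 days before a Sunday is Sunday − 3 = Thursday.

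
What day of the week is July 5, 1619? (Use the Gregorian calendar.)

Doomsday rule: the anchor day for the 1600s is Tuesday. For year 19: 19÷12 = 1 r 7, and 7÷4 = 1, so 1+7+1 = 9.
Tuesday + 9 ≡ Thursday — that's 1619's doomsday.
In July the doomsday date is Jul 11.
Jul 5 is 6 days before Jul 11; 6 mod 7 = 6, so Thursday − 6 = Friday.

Friday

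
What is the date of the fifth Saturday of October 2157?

October 1, 2157 is a Saturday.
The first Saturday is therefore October 1 (same day).
The fifth Saturday is 1 + 4×7 = October 29.

October 29, 2157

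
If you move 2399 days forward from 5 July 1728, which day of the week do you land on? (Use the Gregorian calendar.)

Jul 5, 1728 is a Monday.
2399 mod 7 = 5, so 2399 days after a Monday is Monday + 5 = Saturday.

Saturday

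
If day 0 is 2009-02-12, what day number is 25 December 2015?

Feb 12, 2009 → Feb 12, 2010: 365 days.
Feb 12, 2010 → Feb 12, 2011: 365 days.
Feb 12, 2011 → Feb 12, 2012: 365 days.
Feb 12, 2012 → Feb 12, 2013: 366 days (Feb 29, 2012 is in that span).
Feb 12, 2013 → Feb 12, 2014: 365 days.
Feb 12, 2014 → Feb 12, 2015: 365 days.
Feb 12, 2015 → Mar 12, 2015: 28 days (February has 28).
Mar 12, 2015 → Apr 12, 2015: 31 days (March has 31).
Apr 12, 2015 → May 12, 2015: 30 days (April has 30).
May 12, 2015 → Jun 12, 2015: 31 days (May has 31).
Jun 12, 2015 → Jul 12, 2015: 30 days (June has 30).
Jul 12, 2015 → Aug 12, 2015: 31 days (July has 31).
Aug 12, 2015 → Sep 12, 2015: 31 days (August has 31).
Sep 12, 2015 → Oct 12, 2015: 30 days (September has 30).
Oct 12, 2015 → Nov 12, 2015: 31 days (October has 31).
Nov 12, 2015 → Dec 12, 2015: 30 days (November has 30).
Dec 12, 2015 → Dec 25, 2015: 13 days.
Total: 2507 days.

2507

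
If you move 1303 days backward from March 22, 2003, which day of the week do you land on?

Mar 22, 2003 is a Saturday.
1303 mod 7 = 1, so 1303 days before a Saturday is Saturday − 1 = Friday.

Friday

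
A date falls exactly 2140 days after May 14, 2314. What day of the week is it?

Tuesday

First find the weekday of May 14, 2314. Doomsday rule: the anchor day for the 2300s is Wednesday. For year 14: 14÷12 = 1 r 2, and 2÷4 = 0, so 1+2+0 = 3.
Wednesday + 3 ≡ Saturday — that's 2314's doomsday.
In May the doomsday date is May 9.
May 14 is 5 days after May 9; 5 mod 7 = 5, so Saturday + 5 = Thursday.
2140 mod 7 = 5, so 2140 days after a Thursday is Thursday + 5 = Tuesday.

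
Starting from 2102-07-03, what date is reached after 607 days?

+365 (one year) → Jul 3, 2103 (242 left).
Jul has 31 days: +29 → Aug 1, 2103 (213 left).
Aug has 31 days: +31 → Sep 1, 2103 (182 left).
Sep has 30 days: +30 → Oct 1, 2103 (152 left).
Oct has 31 days: +31 → Nov 1, 2103 (121 left).
Nov has 30 days: +30 → Dec 1, 2103 (91 left).
Dec has 31 days: +31 → Jan 1, 2104 (60 left).
Jan has 31 days: +31 → Feb 1, 2104 (29 left).
Feb has 29 days: +29 → Mar 1, 2104 (0 left).

March 1, 2104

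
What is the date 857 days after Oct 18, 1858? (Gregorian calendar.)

February 21, 1861

+365 (one year) → Oct 18, 1859 (492 left).
+366 (one year; includes Feb 29, 1860) → Oct 18, 1860 (126 left).
Oct has 31 days: +14 → Nov 1, 1860 (112 left).
Nov has 30 days: +30 → Dec 1, 1860 (82 left).
Dec has 31 days: +31 → Jan 1, 1861 (51 left).
Jan has 31 days: +31 → Feb 1, 1861 (20 left).
+20 → Feb 21, 1861.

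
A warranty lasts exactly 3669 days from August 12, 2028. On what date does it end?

+365 (one year) → Aug 12, 2029 (3304 left).
+365 (one year) → Aug 12, 2030 (2939 left).
+365 (one year) → Aug 12, 2031 (2574 left).
+366 (one year; includes Feb 29, 2032) → Aug 12, 2032 (2208 left).
+365 (one year) → Aug 12, 2033 (1843 left).
+365 (one year) → Aug 12, 2034 (1478 left).
+365 (one year) → Aug 12, 2035 (1113 left).
+366 (one year; includes Feb 29, 2036) → Aug 12, 2036 (747 left).
+365 (one year) → Aug 12, 2037 (382 left).
Aug has 31 days: +20 → Sep 1, 2037 (362 left).
Sep has 30 days: +30 → Oct 1, 2037 (332 left).
Oct has 31 days: +31 → Nov 1, 2037 (301 left).
Nov has 30 days: +30 → Dec 1, 2037 (271 left).
Dec has 31 days: +31 → Jan 1, 2038 (240 left).
Jan has 31 days: +31 → Feb 1, 2038 (209 left).
Feb has 28 days: +28 → Mar 1, 2038 (181 left).
Mar has 31 days: +31 → Apr 1, 2038 (150 left).
Apr has 30 days: +30 → May 1, 2038 (120 left).
May has 31 days: +31 → Jun 1, 2038 (89 left).
Jun has 30 days: +30 → Jul 1, 2038 (59 left).
Jul has 31 days: +31 → Aug 1, 2038 (28 left).
+28 → Aug 29, 2038.

August 29, 2038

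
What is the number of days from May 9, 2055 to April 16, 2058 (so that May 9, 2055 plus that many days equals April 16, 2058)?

May 9, 2055 → May 9, 2056: 366 days (Feb 29, 2056 is in that span).
May 9, 2056 → May 9, 2057: 365 days.
May 9, 2057 → Jun 9, 2057: 31 days (May has 31).
Jun 9, 2057 → Jul 9, 2057: 30 days (June has 30).
Jul 9, 2057 → Aug 9, 2057: 31 days (July has 31).
Aug 9, 2057 → Sep 9, 2057: 31 days (August has 31).
Sep 9, 2057 → Oct 9, 2057: 30 days (September has 30).
Oct 9, 2057 → Nov 9, 2057: 31 days (October has 31).
Nov 9, 2057 → Dec 9, 2057: 30 days (November has 30).
Dec 9, 2057 → Jan 9, 2058: 31 days (December has 31).
Jan 9, 2058 → Feb 9, 2058: 31 days (January has 31).
Feb 9, 2058 → Mar 9, 2058: 28 days (February has 28).
Mar 9, 2058 → Apr 9, 2058: 31 days (March has 31).
Apr 9, 2058 → Apr 16, 2058: 7 days.
Total: 1073 days.

1073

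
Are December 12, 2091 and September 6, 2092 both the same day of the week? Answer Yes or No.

No

From Dec 12, 2091 to Sep 6, 2092 is 269 days.
269 mod 7 = 3, so they are different weekdays.
(Dec 12, 2091 is a Wednesday; Sep 6, 2092 is a Saturday.)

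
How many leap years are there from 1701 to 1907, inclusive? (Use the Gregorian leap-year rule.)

49

Multiples of 4 in [1701,1907]: 51.
Of those, multiples of 100: 2 (not leap unless ÷400).
Multiples of 400: 0.
Leap years = 51 − 2 + 0 = 49.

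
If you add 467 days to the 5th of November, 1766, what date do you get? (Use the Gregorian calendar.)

+365 (one year) → Nov 5, 1767 (102 left).
Nov has 30 days: +26 → Dec 1, 1767 (76 left).
Dec has 31 days: +31 → Jan 1, 1768 (45 left).
Jan has 31 days: +31 → Feb 1, 1768 (14 left).
+14 → Feb 15, 1768.

February 15, 1768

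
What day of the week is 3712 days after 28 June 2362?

Jun 28, 2362 is a Thursday.
3712 mod 7 = 2, so 3712 days after a Thursday is Thursday + 2 = Saturday.

Saturday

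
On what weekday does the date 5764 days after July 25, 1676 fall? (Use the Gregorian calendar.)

Tuesday

First find the weekday of Jul 25, 1676. Doomsday rule: the anchor day for the 1600s is Tuesday. For year 76: 76÷12 = 6 r 4, and 4÷4 = 1, so 6+4+1 = 11.
Tuesday + 11 ≡ Saturday — that's 1676's doomsday.
In July the doomsday date is Jul 11.
Jul 25 is 14 days after Jul 11; 14 mod 7 = 0, so Saturday + 0 = Saturday.
5764 mod 7 = 3, so 5764 days after a Saturday is Saturday + 3 = Tuesday.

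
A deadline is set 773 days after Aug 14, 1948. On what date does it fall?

September 26, 1950

+365 (one year) → Aug 14, 1949 (408 left).
+365 (one year) → Aug 14, 1950 (43 left).
Aug has 31 days: +18 → Sep 1, 1950 (25 left).
+25 → Sep 26, 1950.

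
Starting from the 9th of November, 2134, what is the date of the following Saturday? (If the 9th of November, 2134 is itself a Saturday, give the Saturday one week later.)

November 13, 2134

Nov 9, 2134 is a Tuesday.
From Tuesday to the next Saturday is 4 days.
Nov 9, 2134 + 4 = Nov 13, 2134.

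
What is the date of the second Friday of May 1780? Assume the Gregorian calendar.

May 1, 1780 is a Monday.
The first Friday is therefore May 5 (4 days later).
The second Friday is 5 + 1×7 = May 12.

May 12, 1780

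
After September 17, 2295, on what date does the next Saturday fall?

September 21, 2295

Sep 17, 2295 is a Tuesday.
From Tuesday to the next Saturday is 4 days.
Sep 17, 2295 + 4 = Sep 21, 2295.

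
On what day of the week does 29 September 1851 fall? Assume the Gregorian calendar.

Doomsday rule: the anchor day for the 1800s is Friday. For year 51: 51÷12 = 4 r 3, and 3÷4 = 0, so 4+3+0 = 7.
Friday + 7 ≡ Friday — that's 1851's doomsday.
In September the doomsday date is Sep 5.
Sep 29 is 24 days after Sep 5; 24 mod 7 = 3, so Friday + 3 = Monday.

Monday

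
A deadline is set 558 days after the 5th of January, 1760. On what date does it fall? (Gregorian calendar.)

+366 (one year; includes Feb 29, 1760) → Jan 5, 1761 (192 left).
Jan has 31 days: +27 → Feb 1, 1761 (165 left).
Feb has 28 days: +28 → Mar 1, 1761 (137 left).
Mar has 31 days: +31 → Apr 1, 1761 (106 left).
Apr has 30 days: +30 → May 1, 1761 (76 left).
May has 31 days: +31 → Jun 1, 1761 (45 left).
Jun has 30 days: +30 → Jul 1, 1761 (15 left).
+15 → Jul 16, 1761.

July 16, 1761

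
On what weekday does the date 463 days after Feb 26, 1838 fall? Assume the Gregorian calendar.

Tuesday

First find the weekday of Feb 26, 1838. Doomsday rule: the anchor day for the 1800s is Friday. For year 38: 38÷12 = 3 r 2, and 2÷4 = 0, so 3+2+0 = 5.
Friday + 5 ≡ Wednesday — that's 1838's doomsday.
In February the doomsday date is Feb 28 (1838 is not a leap year).
Feb 26 is 2 days before Feb 28; 2 mod 7 = 2, so Wednesday − 2 = Monday.
463 mod 7 = 1, so 463 days after a Monday is Monday + 1 = Tuesday.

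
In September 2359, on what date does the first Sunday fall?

September 6, 2359

September 1, 2359 is a Tuesday.
The first Sunday is therefore September 6 (5 days later).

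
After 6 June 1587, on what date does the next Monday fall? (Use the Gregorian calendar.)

Jun 6, 1587 is a Saturday.
From Saturday to the next Monday is 2 days.
Jun 6, 1587 + 2 = Jun 8, 1587.

June 8, 1587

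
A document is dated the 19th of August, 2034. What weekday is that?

Doomsday rule: the anchor day for the 2000s is Tuesday. For year 34: 34÷12 = 2 r 10, and 10÷4 = 2, so 2+10+2 = 14.
Tuesday + 14 ≡ Tuesday — that's 2034's doomsday.
In August the doomsday date is Aug 8.
Aug 19 is 11 days after Aug 8; 11 mod 7 = 4, so Tuesday + 4 = Saturday.

Saturday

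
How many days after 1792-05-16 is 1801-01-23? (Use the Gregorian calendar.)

3173

May 16, 1792 → May 16, 1793: 365 days.
May 16, 1793 → May 16, 1794: 365 days.
May 16, 1794 → May 16, 1795: 365 days.
May 16, 1795 → May 16, 1796: 366 days (Feb 29, 1796 is in that span).
May 16, 1796 → May 16, 1797: 365 days.
May 16, 1797 → May 16, 1798: 365 days.
May 16, 1798 → May 16, 1799: 365 days.
May 16, 1799 → May 16, 1800: 365 days.
May 16, 1800 → Jun 16, 1800: 31 days (May has 31).
Jun 16, 1800 → Jul 16, 1800: 30 days (June has 30).
Jul 16, 1800 → Aug 16, 1800: 31 days (July has 31).
Aug 16, 1800 → Sep 16, 1800: 31 days (August has 31).
Sep 16, 1800 → Oct 16, 1800: 30 days (September has 30).
Oct 16, 1800 → Nov 16, 1800: 31 days (October has 31).
Nov 16, 1800 → Dec 16, 1800: 30 days (November has 30).
Dec 16, 1800 → Jan 16, 1801: 31 days (December has 31).
Jan 16, 1801 → Jan 23, 1801: 7 days.
Total: 3173 days.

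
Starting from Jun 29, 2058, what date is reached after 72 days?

September 9, 2058

Jun has 30 days: +2 → Jul 1, 2058 (70 left).
Jul has 31 days: +31 → Aug 1, 2058 (39 left).
Aug has 31 days: +31 → Sep 1, 2058 (8 left).
+8 → Sep 9, 2058.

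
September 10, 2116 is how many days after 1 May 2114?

863

May 1, 2114 → May 1, 2115: 365 days.
May 1, 2115 → May 1, 2116: 366 days (Feb 29, 2116 is in that span).
May 1, 2116 → Jun 1, 2116: 31 days (May has 31).
Jun 1, 2116 → Jul 1, 2116: 30 days (June has 30).
Jul 1, 2116 → Aug 1, 2116: 31 days (July has 31).
Aug 1, 2116 → Sep 1, 2116: 31 days (August has 31).
Sep 1, 2116 → Sep 10, 2116: 9 days.
Total: 863 days.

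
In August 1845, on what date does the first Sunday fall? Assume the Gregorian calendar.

August 3, 1845

August 1, 1845 is a Friday.
The first Sunday is therefore August 3 (2 days later).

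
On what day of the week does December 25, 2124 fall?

Doomsday rule: the anchor day for the 2100s is Sunday. For year 24: 24÷12 = 2 r 0, and 0÷4 = 0, so 2+0+0 = 2.
Sunday + 2 ≡ Tuesday — that's 2124's doomsday.
In December the doomsday date is Dec 12.
Dec 25 is 13 days after Dec 12; 13 mod 7 = 6, so Tuesday + 6 = Monday.

Monday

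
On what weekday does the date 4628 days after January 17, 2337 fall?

Monday

Jan 17, 2337 is a Sunday.
4628 mod 7 = 1, so 4628 days after a Sunday is Sunday + 1 = Monday.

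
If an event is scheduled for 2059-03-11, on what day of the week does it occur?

Doomsday rule: the anchor day for the 2000s is Tuesday. For year 59: 59÷12 = 4 r 11, and 11÷4 = 2, so 4+11+2 = 17.
Tuesday + 17 ≡ Friday — that's 2059's doomsday.
In March the doomsday date is Mar 14.
Mar 11 is 3 days before Mar 14; 3 mod 7 = 3, so Friday − 3 = Tuesday.

Tuesday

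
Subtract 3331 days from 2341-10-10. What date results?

August 27, 2332

−365 (one year) → Oct 10, 2340 (2966 left).
−366 (one year; includes Feb 29, 2340) → Oct 10, 2339 (2600 left).
−365 (one year) → Oct 10, 2338 (2235 left).
−365 (one year) → Oct 10, 2337 (1870 left).
−365 (one year) → Oct 10, 2336 (1505 left).
−366 (one year; includes Feb 29, 2336) → Oct 10, 2335 (1139 left).
−365 (one year) → Oct 10, 2334 (774 left).
−365 (one year) → Oct 10, 2333 (409 left).
−365 (one year) → Oct 10, 2332 (44 left).
−10 → Sep 30, 2332 (end of Sep, 30 days; 34 left).
−30 → Aug 31, 2332 (end of Aug, 31 days; 4 left).
−4 → Aug 27, 2332.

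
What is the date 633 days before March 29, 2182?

July 4, 2180

−365 (one year) → Mar 29, 2181 (268 left).
−29 → Feb 28, 2181 (end of Feb, 28 days; 239 left).
−28 → Jan 31, 2181 (end of Jan, 31 days; 211 left).
−31 → Dec 31, 2180 (end of Dec, 31 days; 180 left).
−31 → Nov 30, 2180 (end of Nov, 30 days; 149 left).
−30 → Oct 31, 2180 (end of Oct, 31 days; 119 left).
−31 → Sep 30, 2180 (end of Sep, 30 days; 88 left).
−30 → Aug 31, 2180 (end of Aug, 31 days; 58 left).
−31 → Jul 31, 2180 (end of Jul, 31 days; 27 left).
−27 → Jul 4, 2180.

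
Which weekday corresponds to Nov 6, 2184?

Doomsday rule: the anchor day for the 2100s is Sunday. For year 84: 84÷12 = 7 r 0, and 0÷4 = 0, so 7+0+0 = 7.
Sunday + 7 ≡ Sunday — that's 2184's doomsday.
In November the doomsday date is Nov 7.
Nov 6 is 1 day before Nov 7; 1 mod 7 = 1, so Sunday − 1 = Saturday.

Saturday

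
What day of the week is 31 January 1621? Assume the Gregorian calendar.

Doomsday rule: the anchor day for the 1600s is Tuesday. For year 21: 21÷12 = 1 r 9, and 9÷4 = 2, so 1+9+2 = 12.
Tuesday + 12 ≡ Sunday — that's 1621's doomsday.
In January the doomsday date is Jan 3 (1621 is not a leap year).
Jan 31 is 28 days after Jan 3; 28 mod 7 = 0, so Sunday + 0 = Sunday.

Sunday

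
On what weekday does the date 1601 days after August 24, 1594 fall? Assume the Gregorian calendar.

First find the weekday of Aug 24, 1594. Doomsday rule: the anchor day for the 1500s is Wednesday. For year 94: 94÷12 = 7 r 10, and 10÷4 = 2, so 7+10+2 = 19.
Wednesday + 19 ≡ Monday — that's 1594's doomsday.
In August the doomsday date is Aug 8.
Aug 24 is 16 days after Aug 8; 16 mod 7 = 2, so Monday + 2 = Wednesday.
1601 mod 7 = 5, so 1601 days after a Wednesday is Wednesday + 5 = Monday.

Monday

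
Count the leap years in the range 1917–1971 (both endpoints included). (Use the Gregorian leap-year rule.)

Multiples of 4 in [1917,1971]: 13.
Of those, multiples of 100: 0 (not leap unless ÷400).
Multiples of 400: 0.
Leap years = 13 − 0 + 0 = 13.

13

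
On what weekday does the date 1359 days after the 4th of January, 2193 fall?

Saturday

Jan 4, 2193 is a Friday.
1359 mod 7 = 1, so 1359 days after a Friday is Friday + 1 = Saturday.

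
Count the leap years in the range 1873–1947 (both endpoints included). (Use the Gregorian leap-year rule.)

Multiples of 4 in [1873,1947]: 18.
Of those, multiples of 100: 1 (not leap unless ÷400).
Multiples of 400: 0.
Leap years = 18 − 1 + 0 = 17.

17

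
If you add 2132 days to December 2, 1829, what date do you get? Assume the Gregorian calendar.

October 4, 1835

+365 (one year) → Dec 2, 1830 (1767 left).
+365 (one year) → Dec 2, 1831 (1402 left).
+366 (one year; includes Feb 29, 1832) → Dec 2, 1832 (1036 left).
+365 (one year) → Dec 2, 1833 (671 left).
+365 (one year) → Dec 2, 1834 (306 left).
Dec has 31 days: +30 → Jan 1, 1835 (276 left).
Jan has 31 days: +31 → Feb 1, 1835 (245 left).
Feb has 28 days: +28 → Mar 1, 1835 (217 left).
Mar has 31 days: +31 → Apr 1, 1835 (186 left).
Apr has 30 days: +30 → May 1, 1835 (156 left).
May has 31 days: +31 → Jun 1, 1835 (125 left).
Jun has 30 days: +30 → Jul 1, 1835 (95 left).
Jul has 31 days: +31 → Aug 1, 1835 (64 left).
Aug has 31 days: +31 → Sep 1, 1835 (33 left).
Sep has 30 days: +30 → Oct 1, 1835 (3 left).
+3 → Oct 4, 1835.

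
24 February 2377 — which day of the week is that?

Doomsday rule: the anchor day for the 2300s is Wednesday. For year 77: 77÷12 = 6 r 5, and 5÷4 = 1, so 6+5+1 = 12.
Wednesday + 12 ≡ Monday — that's 2377's doomsday.
In February the doomsday date is Feb 28 (2377 is not a leap year).
Feb 24 is 4 days before Feb 28; 4 mod 7 = 4, so Monday − 4 = Thursday.

Thursday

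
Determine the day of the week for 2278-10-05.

Doomsday rule: the anchor day for the 2200s is Friday. For year 78: 78÷12 = 6 r 6, and 6÷4 = 1, so 6+6+1 = 13.
Friday + 13 ≡ Thursday — that's 2278's doomsday.
In October the doomsday date is Oct 10.
Oct 5 is 5 days before Oct 10; 5 mod 7 = 5, so Thursday − 5 = Saturday.

Saturday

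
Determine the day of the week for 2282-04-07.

Doomsday rule: the anchor day for the 2200s is Friday. For year 82: 82÷12 = 6 r 10, and 10÷4 = 2, so 6+10+2 = 18.
Friday + 18 ≡ Tuesday — that's 2282's doomsday.
In April the doomsday date is Apr 4.
Apr 7 is 3 days after Apr 4; 3 mod 7 = 3, so Tuesday + 3 = Friday.

Friday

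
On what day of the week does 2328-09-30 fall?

Sunday

Doomsday rule: the anchor day for the 2300s is Wednesday. For year 28: 28÷12 = 2 r 4, and 4÷4 = 1, so 2+4+1 = 7.
Wednesday + 7 ≡ Wednesday — that's 2328's doomsday.
In September the doomsday date is Sep 5.
Sep 30 is 25 days after Sep 5; 25 mod 7 = 4, so Wednesday + 4 = Sunday.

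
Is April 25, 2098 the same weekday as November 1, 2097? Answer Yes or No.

From Nov 1, 2097 to Apr 25, 2098 is 175 days.
175 mod 7 = 0, so they are the same weekday.
(Nov 1, 2097 is a Friday; Apr 25, 2098 is a Friday.)

Yes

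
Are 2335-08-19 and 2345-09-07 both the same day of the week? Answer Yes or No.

No

From Aug 19, 2335 to Sep 7, 2345 is 3672 days.
3672 mod 7 = 4, so they are different weekdays.
(Aug 19, 2335 is a Monday; Sep 7, 2345 is a Friday.)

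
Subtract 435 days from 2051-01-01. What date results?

−365 (one year) → Jan 1, 2050 (70 left).
−1 → Dec 31, 2049 (end of Dec, 31 days; 69 left).
−31 → Nov 30, 2049 (end of Nov, 30 days; 38 left).
−30 → Oct 31, 2049 (end of Oct, 31 days; 8 left).
−8 → Oct 23, 2049.

October 23, 2049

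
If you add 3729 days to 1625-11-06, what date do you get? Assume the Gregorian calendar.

January 22, 1636

+365 (one year) → Nov 6, 1626 (3364 left).
+365 (one year) → Nov 6, 1627 (2999 left).
+366 (one year; includes Feb 29, 1628) → Nov 6, 1628 (2633 left).
+365 (one year) → Nov 6, 1629 (2268 left).
+365 (one year) → Nov 6, 1630 (1903 left).
+365 (one year) → Nov 6, 1631 (1538 left).
+366 (one year; includes Feb 29, 1632) → Nov 6, 1632 (1172 left).
+365 (one year) → Nov 6, 1633 (807 left).
+365 (one year) → Nov 6, 1634 (442 left).
+365 (one year) → Nov 6, 1635 (77 left).
Nov has 30 days: +25 → Dec 1, 1635 (52 left).
Dec has 31 days: +31 → Jan 1, 1636 (21 left).
+21 → Jan 22, 1636.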